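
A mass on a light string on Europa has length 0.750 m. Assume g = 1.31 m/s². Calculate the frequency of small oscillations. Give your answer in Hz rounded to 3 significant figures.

0.210 Hz

T = 2π√(L/g) = 2π√(0.750/1.31) = 4.754 s, so f = 1/T = 0.210 Hz.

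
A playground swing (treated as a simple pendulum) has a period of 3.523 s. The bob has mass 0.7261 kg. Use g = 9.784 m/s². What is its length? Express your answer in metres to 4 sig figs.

3.076 m

From T = 2π√(L/g), L = gT²/(4π²) = 9.784 × 3.5230²/(4π²) = 3.076 m.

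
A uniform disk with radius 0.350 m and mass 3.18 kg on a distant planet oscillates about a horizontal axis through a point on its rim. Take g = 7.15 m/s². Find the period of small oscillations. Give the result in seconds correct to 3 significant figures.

1.70 s

I_cm = ½mr² = 0.1948 kg·m². The pivot is at distance d = 0.350 m from the centre of mass.
By the parallel-axis theorem, I = I_cm + md² = 0.1948 + 0.3895 = 0.5843 kg·m².
T = 2π√(I/(mgd)) = 2π√(0.5843/(3.18 × 7.15 × 0.350)) = 1.70 s.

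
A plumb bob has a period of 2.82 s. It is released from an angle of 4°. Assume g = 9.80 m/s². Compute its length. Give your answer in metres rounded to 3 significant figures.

1.97 m

From T = 2π√(L/g), L = gT²/(4π²) = 9.80 × 2.820²/(4π²) = 1.97 m.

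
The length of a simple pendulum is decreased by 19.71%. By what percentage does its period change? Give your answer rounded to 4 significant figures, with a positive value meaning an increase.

T ∝ √L, so T'/T = √(0.80290) = 0.89605.
Percentage change in T = (0.89605 − 1) × 100% = -10.40%.

-10.40%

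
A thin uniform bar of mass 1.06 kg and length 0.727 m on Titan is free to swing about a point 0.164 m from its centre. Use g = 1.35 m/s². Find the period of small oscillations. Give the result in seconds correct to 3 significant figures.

For a physical pendulum T = 2π√(I/(mgd)), with d = 0.1640 m from pivot to centre of mass.
I_cm = mL²/12 = 1.06 × 0.727²/12 = 0.04669 kg·m²; I = I_cm + md² = 0.04669 + 1.06 × 0.1640² = 0.07520 kg·m².
T = 2π√(0.07520/(1.06 × 1.35 × 0.1640)) = 3.56 s.

3.56 s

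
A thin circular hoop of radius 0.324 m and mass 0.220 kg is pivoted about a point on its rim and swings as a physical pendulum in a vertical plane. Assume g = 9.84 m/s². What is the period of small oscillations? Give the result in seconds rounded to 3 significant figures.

I_cm = mr² = 0.02309 kg·m². The pivot is at distance d = 0.324 m from the centre of mass.
By the parallel-axis theorem, I = I_cm + md² = 0.02309 + 0.02309 = 0.04619 kg·m².
T = 2π√(I/(mgd)) = 2π√(0.04619/(0.220 × 9.84 × 0.324)) = 1.61 s.

1.61 s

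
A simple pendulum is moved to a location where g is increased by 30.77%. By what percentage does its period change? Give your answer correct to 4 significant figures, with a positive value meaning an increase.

-12.55%

T ∝ 1/√g, so T'/T = 1/√(1.3077) = 0.87447.
Percentage change in T = (0.87447 − 1) × 100% = -12.55%.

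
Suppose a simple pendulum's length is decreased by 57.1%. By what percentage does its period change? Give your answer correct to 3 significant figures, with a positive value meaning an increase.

T ∝ √L, so T'/T = √(0.4290) = 0.6550.
Percentage change in T = (0.6550 − 1) × 100% = -34.5%.

-34.5%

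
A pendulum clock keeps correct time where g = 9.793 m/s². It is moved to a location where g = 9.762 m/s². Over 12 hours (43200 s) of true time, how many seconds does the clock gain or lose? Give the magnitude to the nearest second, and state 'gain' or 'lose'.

The clock's period scales as T ∝ 1/√g, so T'/T = √(9.793/9.762) = 1.00159.
In 43200 s of true time the clock registers 43200/1.00159 = 43131.6 s, so it loses 68 s.

lose 68 s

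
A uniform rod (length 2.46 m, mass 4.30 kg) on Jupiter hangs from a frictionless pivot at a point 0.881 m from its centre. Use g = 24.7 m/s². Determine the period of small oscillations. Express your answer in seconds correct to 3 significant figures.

1.52 s

For a physical pendulum T = 2π√(I/(mgd)), with d = 0.8810 m from pivot to centre of mass.
I_cm = mL²/12 = 4.30 × 2.46²/12 = 2.168 kg·m²; I = I_cm + md² = 2.168 + 4.30 × 0.8810² = 5.506 kg·m².
T = 2π√(5.506/(4.30 × 24.7 × 0.8810)) = 1.52 s.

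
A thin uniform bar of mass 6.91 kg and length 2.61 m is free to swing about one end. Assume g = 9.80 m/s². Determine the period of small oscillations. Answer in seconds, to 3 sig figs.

For a physical pendulum T = 2π√(I/(mgd)), with d = 1.305 m from pivot to centre of mass.
I_cm = mL²/12 = 6.91 × 2.61²/12 = 3.923 kg·m²; I = I_cm + md² = 3.923 + 6.91 × 1.305² = 15.69 kg·m².
T = 2π√(15.69/(6.91 × 9.80 × 1.305)) = 2.65 s.

2.65 s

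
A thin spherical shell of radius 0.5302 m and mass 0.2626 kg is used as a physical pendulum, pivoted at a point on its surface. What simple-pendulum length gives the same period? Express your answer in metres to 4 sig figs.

0.8837 m

The equivalent simple-pendulum length is L_eq = I/(md), where I is about the pivot and d = 0.53020 m.
I_cm = (2/3)mR² = 0.049213 kg·m², so I = I_cm + md² = 0.049213 + 0.073820 = 0.12303 kg·m².
L_eq = 0.12303/(0.2626 × 0.53020) = 0.8837 m.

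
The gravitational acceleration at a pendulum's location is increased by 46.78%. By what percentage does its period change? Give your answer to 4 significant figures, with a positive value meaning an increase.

-17.46%

T ∝ 1/√g, so T'/T = 1/√(1.4678) = 0.82540.
Percentage change in T = (0.82540 − 1) × 100% = -17.46%.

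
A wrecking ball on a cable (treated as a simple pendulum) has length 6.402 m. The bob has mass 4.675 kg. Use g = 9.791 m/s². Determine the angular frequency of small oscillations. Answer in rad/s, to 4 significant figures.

ω = √(g/L) = √(9.791/6.402) = 1.237 rad/s.

1.237 rad/s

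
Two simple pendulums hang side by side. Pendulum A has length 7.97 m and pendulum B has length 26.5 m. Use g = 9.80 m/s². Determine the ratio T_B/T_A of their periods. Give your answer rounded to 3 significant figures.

1.82

T ∝ √L, so T_B/T_A = √(L_B/L_A) = √(26.5/7.97) = 1.82.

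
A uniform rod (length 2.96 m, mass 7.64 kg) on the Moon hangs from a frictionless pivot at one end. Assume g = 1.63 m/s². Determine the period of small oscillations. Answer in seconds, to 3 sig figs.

6.91 s

For a physical pendulum T = 2π√(I/(mgd)), with d = 1.480 m from pivot to centre of mass.
I_cm = mL²/12 = 7.64 × 2.96²/12 = 5.578 kg·m²; I = I_cm + md² = 5.578 + 7.64 × 1.480² = 22.31 kg·m².
T = 2π√(22.31/(7.64 × 1.63 × 1.480)) = 6.91 s.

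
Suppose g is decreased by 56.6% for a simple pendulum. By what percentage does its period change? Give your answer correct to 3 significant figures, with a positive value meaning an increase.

51.8%

T ∝ 1/√g, so T'/T = 1/√(0.4340) = 1.518.
Percentage change in T = (1.518 − 1) × 100% = 51.8%.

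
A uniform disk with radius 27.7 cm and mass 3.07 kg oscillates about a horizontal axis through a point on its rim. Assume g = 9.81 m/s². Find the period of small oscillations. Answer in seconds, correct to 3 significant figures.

1.29 s

I_cm = ½mr² = 0.1178 kg·m². The pivot is at distance d = 0.277 m from the centre of mass.
By the parallel-axis theorem, I = I_cm + md² = 0.1178 + 0.2356 = 0.3533 kg·m².
T = 2π√(I/(mgd)) = 2π√(0.3533/(3.07 × 9.81 × 0.277)) = 1.29 s.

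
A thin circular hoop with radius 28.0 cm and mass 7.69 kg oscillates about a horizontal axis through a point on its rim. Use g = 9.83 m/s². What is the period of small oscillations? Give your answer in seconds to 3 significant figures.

1.50 s

I_cm = mr² = 0.6029 kg·m². The pivot is at distance d = 0.280 m from the centre of mass.
By the parallel-axis theorem, I = I_cm + md² = 0.6029 + 0.6029 = 1.206 kg·m².
T = 2π√(I/(mgd)) = 2π√(1.206/(7.69 × 9.83 × 0.280)) = 1.50 s.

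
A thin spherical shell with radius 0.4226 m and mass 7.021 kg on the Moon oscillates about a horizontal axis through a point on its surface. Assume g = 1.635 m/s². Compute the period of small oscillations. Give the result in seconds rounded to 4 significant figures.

4.124 s

I_cm = (2/3)mr² = 0.83592 kg·m². The pivot is at distance d = 0.4226 m from the centre of mass.
By the parallel-axis theorem, I = I_cm + md² = 0.83592 + 1.2539 = 2.0898 kg·m².
T = 2π√(I/(mgd)) = 2π√(2.0898/(7.021 × 1.635 × 0.4226)) = 4.124 s.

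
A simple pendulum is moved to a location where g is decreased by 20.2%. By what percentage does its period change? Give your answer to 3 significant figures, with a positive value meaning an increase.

T ∝ 1/√g, so T'/T = 1/√(0.7980) = 1.119.
Percentage change in T = (1.119 − 1) × 100% = 11.9%.

11.9%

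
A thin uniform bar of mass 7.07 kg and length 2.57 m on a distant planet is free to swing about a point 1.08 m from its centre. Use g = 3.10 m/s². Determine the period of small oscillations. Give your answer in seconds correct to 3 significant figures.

4.50 s

For a physical pendulum T = 2π√(I/(mgd)), with d = 1.080 m from pivot to centre of mass.
I_cm = mL²/12 = 7.07 × 2.57²/12 = 3.891 kg·m²; I = I_cm + md² = 3.891 + 7.07 × 1.080² = 12.14 kg·m².
T = 2π√(12.14/(7.07 × 3.10 × 1.080)) = 4.50 s.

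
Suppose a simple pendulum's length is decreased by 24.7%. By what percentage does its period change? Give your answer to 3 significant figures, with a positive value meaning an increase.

-13.2%

T ∝ √L, so T'/T = √(0.7530) = 0.8678.
Percentage change in T = (0.8678 − 1) × 100% = -13.2%.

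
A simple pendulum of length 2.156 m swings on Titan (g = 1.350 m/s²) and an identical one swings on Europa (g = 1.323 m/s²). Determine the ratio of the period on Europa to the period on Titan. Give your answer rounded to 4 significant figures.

T ∝ 1/√g, so T₂/T₁ = √(g₁/g₂) = √(1.350/1.323) = 1.010.

1.010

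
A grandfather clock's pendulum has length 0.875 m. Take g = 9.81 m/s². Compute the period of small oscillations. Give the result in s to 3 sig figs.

1.88 s

T = 2π√(L/g) = 2π√(0.875/9.81) = 2π × 0.2987 = 1.88 s.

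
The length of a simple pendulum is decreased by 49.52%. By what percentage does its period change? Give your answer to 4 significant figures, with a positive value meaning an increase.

T ∝ √L, so T'/T = √(0.50480) = 0.71049.
Percentage change in T = (0.71049 − 1) × 100% = -28.95%.

-28.95%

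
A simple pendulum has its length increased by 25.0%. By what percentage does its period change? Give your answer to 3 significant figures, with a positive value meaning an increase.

T ∝ √L, so T'/T = √(1.250) = 1.118.
Percentage change in T = (1.118 − 1) × 100% = 11.8%.

11.8%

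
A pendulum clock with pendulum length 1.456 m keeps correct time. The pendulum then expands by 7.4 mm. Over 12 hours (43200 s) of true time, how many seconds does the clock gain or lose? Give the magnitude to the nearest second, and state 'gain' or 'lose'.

T ∝ √L, so T'/T = √(1.46340/1.456) = 1.00254.
In 43200 s of true time the clock registers 43200/1.00254 = 43090.6 s, so it loses 109 s.

lose 109 s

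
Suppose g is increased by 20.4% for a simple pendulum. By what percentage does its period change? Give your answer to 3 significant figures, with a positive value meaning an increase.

-8.86%

T ∝ 1/√g, so T'/T = 1/√(1.204) = 0.9114.
Percentage change in T = (0.9114 − 1) × 100% = -8.86%.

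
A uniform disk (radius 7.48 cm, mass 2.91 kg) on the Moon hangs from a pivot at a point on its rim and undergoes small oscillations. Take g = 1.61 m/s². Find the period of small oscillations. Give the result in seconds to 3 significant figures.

I_cm = ½mr² = 0.008141 kg·m². The pivot is at distance d = 0.0748 m from the centre of mass.
By the parallel-axis theorem, I = I_cm + md² = 0.008141 + 0.01628 = 0.02442 kg·m².
T = 2π√(I/(mgd)) = 2π√(0.02442/(2.91 × 1.61 × 0.0748)) = 1.66 s.

1.66 s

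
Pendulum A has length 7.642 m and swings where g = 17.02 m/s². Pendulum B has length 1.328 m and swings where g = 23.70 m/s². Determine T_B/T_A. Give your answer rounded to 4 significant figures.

T = 2π√(L/g), so T_B/T_A = √((L_B/g_B)/(L_A/g_A)) = √((1.328/23.70)/(7.642/17.02)) = 0.3533.

0.3533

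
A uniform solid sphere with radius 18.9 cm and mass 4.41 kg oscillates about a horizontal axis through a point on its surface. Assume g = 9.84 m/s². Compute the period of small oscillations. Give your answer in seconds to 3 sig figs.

I_cm = (2/5)mr² = 0.06301 kg·m². The pivot is at distance d = 0.189 m from the centre of mass.
By the parallel-axis theorem, I = I_cm + md² = 0.06301 + 0.1575 = 0.2205 kg·m².
T = 2π√(I/(mgd)) = 2π√(0.2205/(4.41 × 9.84 × 0.189)) = 1.03 s.

1.03 s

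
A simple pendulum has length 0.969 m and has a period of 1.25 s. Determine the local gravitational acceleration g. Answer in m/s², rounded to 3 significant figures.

From T = 2π√(L/g), g = 4π²L/T² = 4π² × 0.969/1.250² = 24.5 m/s².

24.5 m/s²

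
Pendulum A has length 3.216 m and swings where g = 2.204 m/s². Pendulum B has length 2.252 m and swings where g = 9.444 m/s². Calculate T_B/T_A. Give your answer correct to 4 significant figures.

T = 2π√(L/g), so T_B/T_A = √((L_B/g_B)/(L_A/g_A)) = √((2.252/9.444)/(3.216/2.204)) = 0.4043.

0.4043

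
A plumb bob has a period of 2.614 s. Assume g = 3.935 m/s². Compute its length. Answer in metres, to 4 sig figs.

0.6811 m

From T = 2π√(L/g), L = gT²/(4π²) = 3.935 × 2.6140²/(4π²) = 0.6811 m.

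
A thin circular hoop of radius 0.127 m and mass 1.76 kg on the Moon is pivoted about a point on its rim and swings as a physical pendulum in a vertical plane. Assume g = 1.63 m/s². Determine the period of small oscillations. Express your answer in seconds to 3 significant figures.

I_cm = mr² = 0.02839 kg·m². The pivot is at distance d = 0.127 m from the centre of mass.
By the parallel-axis theorem, I = I_cm + md² = 0.02839 + 0.02839 = 0.05677 kg·m².
T = 2π√(I/(mgd)) = 2π√(0.05677/(1.76 × 1.63 × 0.127)) = 2.48 s.

2.48 s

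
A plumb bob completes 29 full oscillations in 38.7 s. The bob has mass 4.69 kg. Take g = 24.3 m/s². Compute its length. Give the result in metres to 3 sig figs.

1.10 m

T = 38.7/29 = 1.334 s.
From T = 2π√(L/g), L = gT²/(4π²) = 24.3 × 1.334²/(4π²) = 1.10 m.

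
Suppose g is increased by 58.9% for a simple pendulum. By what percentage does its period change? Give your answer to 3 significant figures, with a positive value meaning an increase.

T ∝ 1/√g, so T'/T = 1/√(1.589) = 0.7933.
Percentage change in T = (0.7933 − 1) × 100% = -20.7%.

-20.7%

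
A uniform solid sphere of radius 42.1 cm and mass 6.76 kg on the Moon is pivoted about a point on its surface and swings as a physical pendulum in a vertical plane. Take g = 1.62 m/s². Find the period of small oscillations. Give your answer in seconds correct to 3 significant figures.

I_cm = (2/5)mr² = 0.4793 kg·m². The pivot is at distance d = 0.421 m from the centre of mass.
By the parallel-axis theorem, I = I_cm + md² = 0.4793 + 1.198 = 1.677 kg·m².
T = 2π√(I/(mgd)) = 2π√(1.677/(6.76 × 1.62 × 0.421)) = 3.79 s.

3.79 s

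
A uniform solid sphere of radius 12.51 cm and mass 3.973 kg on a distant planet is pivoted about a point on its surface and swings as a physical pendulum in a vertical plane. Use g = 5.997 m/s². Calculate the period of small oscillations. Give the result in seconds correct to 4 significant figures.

I_cm = (2/5)mr² = 0.024871 kg·m². The pivot is at distance d = 0.1251 m from the centre of mass.
By the parallel-axis theorem, I = I_cm + md² = 0.024871 + 0.062177 = 0.087048 kg·m².
T = 2π√(I/(mgd)) = 2π√(0.087048/(3.973 × 5.997 × 0.1251)) = 1.074 s.

1.074 s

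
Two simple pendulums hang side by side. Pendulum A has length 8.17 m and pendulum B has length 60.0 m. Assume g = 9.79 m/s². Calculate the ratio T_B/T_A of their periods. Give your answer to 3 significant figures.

2.71

T ∝ √L, so T_B/T_A = √(L_B/L_A) = √(60.0/8.17) = 2.71.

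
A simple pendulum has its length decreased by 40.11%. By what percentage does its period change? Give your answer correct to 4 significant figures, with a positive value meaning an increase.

T ∝ √L, so T'/T = √(0.59890) = 0.77389.
Percentage change in T = (0.77389 − 1) × 100% = -22.61%.

-22.61%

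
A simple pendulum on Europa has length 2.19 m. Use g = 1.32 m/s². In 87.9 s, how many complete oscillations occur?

T = 2π√(L/g) = 2π√(2.19/1.32) = 8.093 s.
Number of complete oscillations = ⌊87.9/8.093⌋ = ⌊10.86⌋ = 10.

10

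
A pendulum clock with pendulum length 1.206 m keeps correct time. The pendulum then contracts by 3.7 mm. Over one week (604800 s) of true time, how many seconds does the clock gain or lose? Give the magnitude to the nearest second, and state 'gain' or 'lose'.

T ∝ √L, so T'/T = √(1.20230/1.206) = 0.998465.
In 604800 s of true time the clock registers 604800/0.998465 = 605729.9 s, so it gains 930 s.

gain 930 s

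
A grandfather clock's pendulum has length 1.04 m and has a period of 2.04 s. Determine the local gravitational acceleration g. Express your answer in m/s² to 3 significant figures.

9.87 m/s²

From T = 2π√(L/g), g = 4π²L/T² = 4π² × 1.04/2.040² = 9.87 m/s².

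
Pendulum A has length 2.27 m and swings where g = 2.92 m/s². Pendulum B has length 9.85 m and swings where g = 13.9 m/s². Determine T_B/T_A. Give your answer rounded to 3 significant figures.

T = 2π√(L/g), so T_B/T_A = √((L_B/g_B)/(L_A/g_A)) = √((9.85/13.9)/(2.27/2.92)) = 0.955.

0.955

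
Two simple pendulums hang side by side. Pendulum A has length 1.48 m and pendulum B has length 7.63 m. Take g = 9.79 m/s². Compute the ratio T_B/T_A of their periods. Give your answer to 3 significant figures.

2.27

T ∝ √L, so T_B/T_A = √(L_B/L_A) = √(7.63/1.48) = 2.27.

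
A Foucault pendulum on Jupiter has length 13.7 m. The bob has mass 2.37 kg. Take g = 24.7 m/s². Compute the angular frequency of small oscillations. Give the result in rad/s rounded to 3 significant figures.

ω = √(g/L) = √(24.7/13.7) = 1.34 rad/s.

1.34 rad/s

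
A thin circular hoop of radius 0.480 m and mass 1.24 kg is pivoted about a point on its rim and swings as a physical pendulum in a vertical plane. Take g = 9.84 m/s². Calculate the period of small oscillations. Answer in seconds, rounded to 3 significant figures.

I_cm = mr² = 0.2857 kg·m². The pivot is at distance d = 0.480 m from the centre of mass.
By the parallel-axis theorem, I = I_cm + md² = 0.2857 + 0.2857 = 0.5714 kg·m².
T = 2π√(I/(mgd)) = 2π√(0.5714/(1.24 × 9.84 × 0.480)) = 1.96 s.

1.96 s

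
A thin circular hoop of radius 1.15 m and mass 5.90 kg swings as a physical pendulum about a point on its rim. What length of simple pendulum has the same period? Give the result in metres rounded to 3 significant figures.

The equivalent simple-pendulum length is L_eq = I/(md), where I is about the pivot and d = 1.150 m.
I_cm = mR² = 7.803 kg·m², so I = I_cm + md² = 7.803 + 7.803 = 15.61 kg·m².
L_eq = 15.61/(5.90 × 1.150) = 2.30 m.

2.30 m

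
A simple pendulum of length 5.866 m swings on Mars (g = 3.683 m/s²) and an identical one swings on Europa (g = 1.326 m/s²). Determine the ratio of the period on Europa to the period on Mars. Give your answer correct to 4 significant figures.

1.667

T ∝ 1/√g, so T₂/T₁ = √(g₁/g₂) = √(3.683/1.326) = 1.667.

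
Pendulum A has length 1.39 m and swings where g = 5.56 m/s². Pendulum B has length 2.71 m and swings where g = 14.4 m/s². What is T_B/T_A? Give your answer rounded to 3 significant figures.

T = 2π√(L/g), so T_B/T_A = √((L_B/g_B)/(L_A/g_A)) = √((2.71/14.4)/(1.39/5.56)) = 0.868.

0.868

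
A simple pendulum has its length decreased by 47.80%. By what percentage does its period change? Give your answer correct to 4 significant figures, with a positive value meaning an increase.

-27.75%

T ∝ √L, so T'/T = √(0.52200) = 0.72250.
Percentage change in T = (0.72250 − 1) × 100% = -27.75%.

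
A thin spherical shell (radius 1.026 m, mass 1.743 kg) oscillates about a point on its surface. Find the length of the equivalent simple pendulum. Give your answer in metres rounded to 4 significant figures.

1.710 m

The equivalent simple-pendulum length is L_eq = I/(md), where I is about the pivot and d = 1.0260 m.
I_cm = (2/3)mR² = 1.2232 kg·m², so I = I_cm + md² = 1.2232 + 1.8348 = 3.0580 kg·m².
L_eq = 3.0580/(1.743 × 1.0260) = 1.710 m.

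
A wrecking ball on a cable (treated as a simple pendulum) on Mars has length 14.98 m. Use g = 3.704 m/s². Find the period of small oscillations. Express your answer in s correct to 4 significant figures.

T = 2π√(L/g) = 2π√(14.98/3.704) = 2π × 2.0110 = 12.64 s.

12.64 s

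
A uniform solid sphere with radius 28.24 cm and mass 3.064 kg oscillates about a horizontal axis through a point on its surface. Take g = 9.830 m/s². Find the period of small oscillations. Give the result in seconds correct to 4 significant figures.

1.260 s

I_cm = (2/5)mr² = 0.097741 kg·m². The pivot is at distance d = 0.2824 m from the centre of mass.
By the parallel-axis theorem, I = I_cm + md² = 0.097741 + 0.24435 = 0.34209 kg·m².
T = 2π√(I/(mgd)) = 2π√(0.34209/(3.064 × 9.830 × 0.2824)) = 1.260 s.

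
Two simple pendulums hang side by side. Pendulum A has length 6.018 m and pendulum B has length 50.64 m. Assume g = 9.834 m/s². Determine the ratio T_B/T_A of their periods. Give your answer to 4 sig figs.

T ∝ √L, so T_B/T_A = √(L_B/L_A) = √(50.64/6.018) = 2.901.

2.901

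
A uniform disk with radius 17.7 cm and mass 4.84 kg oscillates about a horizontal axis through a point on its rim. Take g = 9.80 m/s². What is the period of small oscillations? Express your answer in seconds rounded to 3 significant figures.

I_cm = ½mr² = 0.07582 kg·m². The pivot is at distance d = 0.177 m from the centre of mass.
By the parallel-axis theorem, I = I_cm + md² = 0.07582 + 0.1516 = 0.2274 kg·m².
T = 2π√(I/(mgd)) = 2π√(0.2274/(4.84 × 9.80 × 0.177)) = 1.03 s.

1.03 s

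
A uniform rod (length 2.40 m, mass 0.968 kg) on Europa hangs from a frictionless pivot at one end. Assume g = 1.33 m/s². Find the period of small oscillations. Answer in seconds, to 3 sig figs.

6.89 s

For a physical pendulum T = 2π√(I/(mgd)), with d = 1.200 m from pivot to centre of mass.
I_cm = mL²/12 = 0.968 × 2.40²/12 = 0.4646 kg·m²; I = I_cm + md² = 0.4646 + 0.968 × 1.200² = 1.859 kg·m².
T = 2π√(1.859/(0.968 × 1.33 × 1.200)) = 6.89 s.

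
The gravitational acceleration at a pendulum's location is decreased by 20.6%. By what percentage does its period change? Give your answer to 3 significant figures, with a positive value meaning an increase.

12.2%

T ∝ 1/√g, so T'/T = 1/√(0.7940) = 1.122.
Percentage change in T = (1.122 − 1) × 100% = 12.2%.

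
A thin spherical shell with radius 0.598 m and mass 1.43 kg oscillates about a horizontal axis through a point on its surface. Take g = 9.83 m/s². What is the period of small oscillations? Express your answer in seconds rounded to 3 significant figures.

I_cm = (2/3)mr² = 0.3409 kg·m². The pivot is at distance d = 0.598 m from the centre of mass.
By the parallel-axis theorem, I = I_cm + md² = 0.3409 + 0.5114 = 0.8523 kg·m².
T = 2π√(I/(mgd)) = 2π√(0.8523/(1.43 × 9.83 × 0.598)) = 2.00 s.

2.00 s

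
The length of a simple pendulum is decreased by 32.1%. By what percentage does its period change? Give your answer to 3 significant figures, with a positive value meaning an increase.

T ∝ √L, so T'/T = √(0.6790) = 0.8240.
Percentage change in T = (0.8240 − 1) × 100% = -17.6%.

-17.6%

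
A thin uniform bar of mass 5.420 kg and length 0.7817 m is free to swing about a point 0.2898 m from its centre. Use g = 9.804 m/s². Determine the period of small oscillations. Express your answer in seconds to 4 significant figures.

1.369 s

For a physical pendulum T = 2π√(I/(mgd)), with d = 0.28980 m from pivot to centre of mass.
I_cm = mL²/12 = 5.420 × 0.7817²/12 = 0.27599 kg·m²; I = I_cm + md² = 0.27599 + 5.420 × 0.28980² = 0.73119 kg·m².
T = 2π√(0.73119/(5.420 × 9.804 × 0.28980)) = 1.369 s.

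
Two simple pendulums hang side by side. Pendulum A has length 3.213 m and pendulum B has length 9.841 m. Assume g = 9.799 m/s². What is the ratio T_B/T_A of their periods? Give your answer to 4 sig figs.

1.750

T ∝ √L, so T_B/T_A = √(L_B/L_A) = √(9.841/3.213) = 1.750.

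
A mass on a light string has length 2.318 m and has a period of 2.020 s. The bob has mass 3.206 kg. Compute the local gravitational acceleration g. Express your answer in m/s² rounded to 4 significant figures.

From T = 2π√(L/g), g = 4π²L/T² = 4π² × 2.318/2.0200² = 22.43 m/s².

22.43 m/s²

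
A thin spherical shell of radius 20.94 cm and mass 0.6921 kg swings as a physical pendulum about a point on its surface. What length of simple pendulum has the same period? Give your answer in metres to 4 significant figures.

0.3490 m

The equivalent simple-pendulum length is L_eq = I/(md), where I is about the pivot and d = 0.20940 m.
I_cm = (2/3)mR² = 0.020232 kg·m², so I = I_cm + md² = 0.020232 + 0.030347 = 0.050579 kg·m².
L_eq = 0.050579/(0.6921 × 0.20940) = 0.3490 m.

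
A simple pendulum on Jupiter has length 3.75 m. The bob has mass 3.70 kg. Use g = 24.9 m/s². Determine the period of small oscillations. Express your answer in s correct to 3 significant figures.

T = 2π√(L/g) = 2π√(3.75/24.9) = 2π × 0.3881 = 2.44 s.

2.44 s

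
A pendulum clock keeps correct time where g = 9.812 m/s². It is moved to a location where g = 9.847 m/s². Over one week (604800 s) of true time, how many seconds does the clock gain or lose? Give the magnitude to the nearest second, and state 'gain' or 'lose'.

gain 1078 s

The clock's period scales as T ∝ 1/√g, so T'/T = √(9.812/9.847) = 0.998221.
In 604800 s of true time the clock registers 604800/0.998221 = 605877.7 s, so it gains 1078 s.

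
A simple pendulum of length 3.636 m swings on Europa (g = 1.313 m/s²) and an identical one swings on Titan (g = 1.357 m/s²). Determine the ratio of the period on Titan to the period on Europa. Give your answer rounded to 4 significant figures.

T ∝ 1/√g, so T₂/T₁ = √(g₁/g₂) = √(1.313/1.357) = 0.9837.

0.9837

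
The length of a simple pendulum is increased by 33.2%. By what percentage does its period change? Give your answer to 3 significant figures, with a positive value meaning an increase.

15.4%

T ∝ √L, so T'/T = √(1.332) = 1.154.
Percentage change in T = (1.154 − 1) × 100% = 15.4%.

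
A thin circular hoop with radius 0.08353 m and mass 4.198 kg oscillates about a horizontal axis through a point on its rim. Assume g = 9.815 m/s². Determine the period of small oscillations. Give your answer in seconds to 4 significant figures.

I_cm = mr² = 0.029291 kg·m². The pivot is at distance d = 0.08353 m from the centre of mass.
By the parallel-axis theorem, I = I_cm + md² = 0.029291 + 0.029291 = 0.058581 kg·m².
T = 2π√(I/(mgd)) = 2π√(0.058581/(4.198 × 9.815 × 0.08353)) = 0.8197 s.

0.8197 s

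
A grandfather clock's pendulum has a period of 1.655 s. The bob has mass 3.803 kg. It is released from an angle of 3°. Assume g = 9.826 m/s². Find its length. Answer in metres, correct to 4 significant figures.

0.6817 m

From T = 2π√(L/g), L = gT²/(4π²) = 9.826 × 1.6550²/(4π²) = 0.6817 m.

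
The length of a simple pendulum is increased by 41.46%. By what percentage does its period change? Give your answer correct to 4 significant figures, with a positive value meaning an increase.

T ∝ √L, so T'/T = √(1.4146) = 1.1894.
Percentage change in T = (1.1894 − 1) × 100% = 18.94%.

18.94%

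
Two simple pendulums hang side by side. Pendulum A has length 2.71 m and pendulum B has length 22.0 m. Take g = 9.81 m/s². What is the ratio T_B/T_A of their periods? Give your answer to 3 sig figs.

2.85

T ∝ √L, so T_B/T_A = √(L_B/L_A) = √(22.0/2.71) = 2.85.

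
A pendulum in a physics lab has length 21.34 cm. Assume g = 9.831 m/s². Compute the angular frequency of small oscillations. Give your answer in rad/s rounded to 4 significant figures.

6.787 rad/s

ω = √(g/L) = √(9.831/0.2134) = 6.787 rad/s.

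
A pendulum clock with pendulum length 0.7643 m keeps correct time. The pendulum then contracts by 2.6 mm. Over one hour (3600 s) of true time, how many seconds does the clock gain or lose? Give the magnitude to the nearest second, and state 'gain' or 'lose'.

T ∝ √L, so T'/T = √(0.76170/0.7643) = 0.998298.
In 3600 s of true time the clock registers 3600/0.998298 = 3606.1 s, so it gains 6 s.

gain 6 s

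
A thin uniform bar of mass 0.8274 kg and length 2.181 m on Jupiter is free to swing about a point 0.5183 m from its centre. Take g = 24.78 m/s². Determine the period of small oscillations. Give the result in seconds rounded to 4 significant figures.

For a physical pendulum T = 2π√(I/(mgd)), with d = 0.51830 m from pivot to centre of mass.
I_cm = mL²/12 = 0.8274 × 2.181²/12 = 0.32798 kg·m²; I = I_cm + md² = 0.32798 + 0.8274 × 0.51830² = 0.55025 kg·m².
T = 2π√(0.55025/(0.8274 × 24.78 × 0.51830)) = 1.430 s.

1.430 s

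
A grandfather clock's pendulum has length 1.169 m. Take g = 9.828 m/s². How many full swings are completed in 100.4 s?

46

T = 2π√(L/g) = 2π√(1.169/9.828) = 2.1670 s.
Number of complete oscillations = ⌊100.4/2.1670⌋ = ⌊46.332⌋ = 46.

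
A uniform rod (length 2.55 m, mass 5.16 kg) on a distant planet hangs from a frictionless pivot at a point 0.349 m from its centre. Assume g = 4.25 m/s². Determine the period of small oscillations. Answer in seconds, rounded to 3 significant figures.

4.20 s

For a physical pendulum T = 2π√(I/(mgd)), with d = 0.3490 m from pivot to centre of mass.
I_cm = mL²/12 = 5.16 × 2.55²/12 = 2.796 kg·m²; I = I_cm + md² = 2.796 + 5.16 × 0.3490² = 3.425 kg·m².
T = 2π√(3.425/(5.16 × 4.25 × 0.3490)) = 4.20 s.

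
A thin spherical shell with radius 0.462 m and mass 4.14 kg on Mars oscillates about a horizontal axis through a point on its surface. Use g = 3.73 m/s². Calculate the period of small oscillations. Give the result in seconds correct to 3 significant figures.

2.85 s

I_cm = (2/3)mr² = 0.5891 kg·m². The pivot is at distance d = 0.462 m from the centre of mass.
By the parallel-axis theorem, I = I_cm + md² = 0.5891 + 0.8837 = 1.473 kg·m².
T = 2π√(I/(mgd)) = 2π√(1.473/(4.14 × 3.73 × 0.462)) = 2.85 s.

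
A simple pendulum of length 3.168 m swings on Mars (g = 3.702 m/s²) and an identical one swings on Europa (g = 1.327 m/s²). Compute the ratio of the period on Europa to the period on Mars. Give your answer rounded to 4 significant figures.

T ∝ 1/√g, so T₂/T₁ = √(g₁/g₂) = √(3.702/1.327) = 1.670.

1.670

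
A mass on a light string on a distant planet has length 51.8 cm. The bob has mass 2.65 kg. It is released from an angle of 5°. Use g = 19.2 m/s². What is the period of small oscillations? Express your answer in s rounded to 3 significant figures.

1.03 s

T = 2π√(L/g) = 2π√(0.518/19.2) = 2π × 0.1643 = 1.03 s.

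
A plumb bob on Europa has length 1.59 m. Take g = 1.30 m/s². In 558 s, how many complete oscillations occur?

T = 2π√(L/g) = 2π√(1.59/1.30) = 6.949 s.
Number of complete oscillations = ⌊558/6.949⌋ = ⌊80.30⌋ = 80.

80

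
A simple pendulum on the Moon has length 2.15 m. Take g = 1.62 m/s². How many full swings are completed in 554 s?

T = 2π√(L/g) = 2π√(2.15/1.62) = 7.238 s.
Number of complete oscillations = ⌊554/7.238⌋ = ⌊76.54⌋ = 76.

76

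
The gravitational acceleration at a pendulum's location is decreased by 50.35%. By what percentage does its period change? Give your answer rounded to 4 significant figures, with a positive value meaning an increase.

41.92%

T ∝ 1/√g, so T'/T = 1/√(0.49650) = 1.4192.
Percentage change in T = (1.4192 − 1) × 100% = 41.92%.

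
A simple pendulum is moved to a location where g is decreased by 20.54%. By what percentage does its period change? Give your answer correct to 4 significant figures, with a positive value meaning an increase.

12.18%

T ∝ 1/√g, so T'/T = 1/√(0.79460) = 1.1218.
Percentage change in T = (1.1218 − 1) × 100% = 12.18%.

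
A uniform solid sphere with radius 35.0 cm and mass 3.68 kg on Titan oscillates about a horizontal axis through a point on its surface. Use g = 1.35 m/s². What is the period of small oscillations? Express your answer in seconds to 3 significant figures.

3.79 s

I_cm = (2/5)mr² = 0.1803 kg·m². The pivot is at distance d = 0.350 m from the centre of mass.
By the parallel-axis theorem, I = I_cm + md² = 0.1803 + 0.4508 = 0.6311 kg·m².
T = 2π√(I/(mgd)) = 2π√(0.6311/(3.68 × 1.35 × 0.350)) = 3.79 s.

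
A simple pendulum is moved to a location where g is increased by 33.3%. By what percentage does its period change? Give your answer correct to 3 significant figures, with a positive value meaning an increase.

-13.4%

T ∝ 1/√g, so T'/T = 1/√(1.333) = 0.8661.
Percentage change in T = (0.8661 − 1) × 100% = -13.4%.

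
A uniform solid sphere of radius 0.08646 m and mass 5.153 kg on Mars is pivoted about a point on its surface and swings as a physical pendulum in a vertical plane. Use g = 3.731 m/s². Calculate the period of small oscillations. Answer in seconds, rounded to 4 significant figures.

I_cm = (2/5)mr² = 0.015408 kg·m². The pivot is at distance d = 0.08646 m from the centre of mass.
By the parallel-axis theorem, I = I_cm + md² = 0.015408 + 0.038520 = 0.053929 kg·m².
T = 2π√(I/(mgd)) = 2π√(0.053929/(5.153 × 3.731 × 0.08646)) = 1.132 s.

1.132 s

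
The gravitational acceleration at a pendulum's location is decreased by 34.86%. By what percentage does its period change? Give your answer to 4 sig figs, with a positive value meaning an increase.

T ∝ 1/√g, so T'/T = 1/√(0.65140) = 1.2390.
Percentage change in T = (1.2390 − 1) × 100% = 23.90%.

23.90%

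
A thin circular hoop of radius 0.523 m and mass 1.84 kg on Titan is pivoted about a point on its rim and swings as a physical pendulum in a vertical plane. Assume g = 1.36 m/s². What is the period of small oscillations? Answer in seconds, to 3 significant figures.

5.51 s

I_cm = mr² = 0.5033 kg·m². The pivot is at distance d = 0.523 m from the centre of mass.
By the parallel-axis theorem, I = I_cm + md² = 0.5033 + 0.5033 = 1.007 kg·m².
T = 2π√(I/(mgd)) = 2π√(1.007/(1.84 × 1.36 × 0.523)) = 5.51 s.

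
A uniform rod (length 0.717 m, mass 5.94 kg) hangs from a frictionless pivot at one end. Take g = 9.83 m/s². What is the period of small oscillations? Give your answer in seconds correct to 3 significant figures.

1.39 s

For a physical pendulum T = 2π√(I/(mgd)), with d = 0.3585 m from pivot to centre of mass.
I_cm = mL²/12 = 5.94 × 0.717²/12 = 0.2545 kg·m²; I = I_cm + md² = 0.2545 + 5.94 × 0.3585² = 1.018 kg·m².
T = 2π√(1.018/(5.94 × 9.83 × 0.3585)) = 1.39 s.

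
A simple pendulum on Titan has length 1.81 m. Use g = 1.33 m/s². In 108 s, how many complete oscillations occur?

14

T = 2π√(L/g) = 2π√(1.81/1.33) = 7.330 s.
Number of complete oscillations = ⌊108/7.330⌋ = ⌊14.73⌋ = 14.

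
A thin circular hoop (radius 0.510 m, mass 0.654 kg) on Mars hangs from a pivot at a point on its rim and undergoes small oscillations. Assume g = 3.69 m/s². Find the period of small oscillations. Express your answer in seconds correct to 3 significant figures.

I_cm = mr² = 0.1701 kg·m². The pivot is at distance d = 0.510 m from the centre of mass.
By the parallel-axis theorem, I = I_cm + md² = 0.1701 + 0.1701 = 0.3402 kg·m².
T = 2π√(I/(mgd)) = 2π√(0.3402/(0.654 × 3.69 × 0.510)) = 3.30 s.

3.30 s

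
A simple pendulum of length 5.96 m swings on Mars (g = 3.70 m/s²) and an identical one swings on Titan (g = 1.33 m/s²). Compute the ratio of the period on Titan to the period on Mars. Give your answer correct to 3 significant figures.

T ∝ 1/√g, so T₂/T₁ = √(g₁/g₂) = √(3.70/1.33) = 1.67.

1.67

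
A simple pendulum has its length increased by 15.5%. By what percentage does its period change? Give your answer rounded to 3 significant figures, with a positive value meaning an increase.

7.47%

T ∝ √L, so T'/T = √(1.155) = 1.075.
Percentage change in T = (1.075 − 1) × 100% = 7.47%.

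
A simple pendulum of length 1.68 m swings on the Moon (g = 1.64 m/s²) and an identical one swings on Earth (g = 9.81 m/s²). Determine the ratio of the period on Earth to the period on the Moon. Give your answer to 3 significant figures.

0.409

T ∝ 1/√g, so T₂/T₁ = √(g₁/g₂) = √(1.64/9.81) = 0.409.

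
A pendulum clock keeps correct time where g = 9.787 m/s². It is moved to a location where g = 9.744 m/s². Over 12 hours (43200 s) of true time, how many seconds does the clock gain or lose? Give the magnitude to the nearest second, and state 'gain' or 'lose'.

The clock's period scales as T ∝ 1/√g, so T'/T = √(9.787/9.744) = 1.00220.
In 43200 s of true time the clock registers 43200/1.00220 = 43105.0 s, so it loses 95 s.

lose 95 s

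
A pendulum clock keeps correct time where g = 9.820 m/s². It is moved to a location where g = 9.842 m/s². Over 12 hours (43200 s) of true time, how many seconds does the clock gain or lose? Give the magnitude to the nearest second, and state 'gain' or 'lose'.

The clock's period scales as T ∝ 1/√g, so T'/T = √(9.820/9.842) = 0.998882.
In 43200 s of true time the clock registers 43200/0.998882 = 43248.4 s, so it gains 48 s.

gain 48 s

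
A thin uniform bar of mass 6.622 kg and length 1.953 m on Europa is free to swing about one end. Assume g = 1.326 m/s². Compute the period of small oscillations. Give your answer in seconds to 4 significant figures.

6.226 s

For a physical pendulum T = 2π√(I/(mgd)), with d = 0.97650 m from pivot to centre of mass.
I_cm = mL²/12 = 6.622 × 1.953²/12 = 2.1048 kg·m²; I = I_cm + md² = 2.1048 + 6.622 × 0.97650² = 8.4192 kg·m².
T = 2π√(8.4192/(6.622 × 1.326 × 0.97650)) = 6.226 s.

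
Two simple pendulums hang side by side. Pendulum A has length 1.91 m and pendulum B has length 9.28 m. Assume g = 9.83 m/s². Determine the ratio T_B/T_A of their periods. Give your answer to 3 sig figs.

T ∝ √L, so T_B/T_A = √(L_B/L_A) = √(9.28/1.91) = 2.20.

2.20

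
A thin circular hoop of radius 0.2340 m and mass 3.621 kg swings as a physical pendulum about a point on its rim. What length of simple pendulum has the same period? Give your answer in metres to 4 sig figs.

The equivalent simple-pendulum length is L_eq = I/(md), where I is about the pivot and d = 0.23400 m.
I_cm = mR² = 0.19827 kg·m², so I = I_cm + md² = 0.19827 + 0.19827 = 0.39654 kg·m².
L_eq = 0.39654/(3.621 × 0.23400) = 0.4680 m.

0.4680 m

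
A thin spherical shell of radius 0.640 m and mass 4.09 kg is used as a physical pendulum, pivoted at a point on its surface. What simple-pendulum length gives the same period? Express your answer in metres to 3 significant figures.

The equivalent simple-pendulum length is L_eq = I/(md), where I is about the pivot and d = 0.6400 m.
I_cm = (2/3)mR² = 1.117 kg·m², so I = I_cm + md² = 1.117 + 1.675 = 2.792 kg·m².
L_eq = 2.792/(4.09 × 0.6400) = 1.07 m.

1.07 m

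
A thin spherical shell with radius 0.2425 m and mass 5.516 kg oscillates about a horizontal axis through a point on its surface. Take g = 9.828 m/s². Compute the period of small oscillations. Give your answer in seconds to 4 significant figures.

1.274 s

I_cm = (2/3)mr² = 0.21625 kg·m². The pivot is at distance d = 0.2425 m from the centre of mass.
By the parallel-axis theorem, I = I_cm + md² = 0.21625 + 0.32438 = 0.54063 kg·m².
T = 2π√(I/(mgd)) = 2π√(0.54063/(5.516 × 9.828 × 0.2425)) = 1.274 s.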